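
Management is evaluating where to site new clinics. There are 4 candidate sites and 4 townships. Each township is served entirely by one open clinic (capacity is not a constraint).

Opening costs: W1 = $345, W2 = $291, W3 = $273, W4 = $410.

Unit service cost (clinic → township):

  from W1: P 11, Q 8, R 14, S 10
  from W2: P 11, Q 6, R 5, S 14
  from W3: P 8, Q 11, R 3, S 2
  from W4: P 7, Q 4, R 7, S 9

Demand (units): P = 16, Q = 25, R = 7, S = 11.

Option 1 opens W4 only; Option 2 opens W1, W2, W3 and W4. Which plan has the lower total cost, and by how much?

Option 1: {W4}: P→W4 7·16=112, Q→W4 4·25=100, R→W4 7·7=49, S→W4 9·11=99. Service 360; fixed 410; total 770.
Option 2: {W1, W2, W3, W4}: P→W4 7·16=112, Q→W4 4·25=100, R→W3 3·7=21, S→W3 2·11=22. Service 255; fixed 1319; total 1574.
Difference: |770 − 1574| = 804.

Option 1 is cheaper by 804.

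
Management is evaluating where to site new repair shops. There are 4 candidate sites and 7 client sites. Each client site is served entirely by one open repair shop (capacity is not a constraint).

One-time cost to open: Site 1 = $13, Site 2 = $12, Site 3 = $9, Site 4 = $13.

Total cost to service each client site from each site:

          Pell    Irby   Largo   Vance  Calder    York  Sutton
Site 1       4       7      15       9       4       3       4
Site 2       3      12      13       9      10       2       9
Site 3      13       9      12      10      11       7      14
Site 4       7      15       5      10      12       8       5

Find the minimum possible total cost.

Minimum total cost: 59

For any fixed open set, each client site goes to its cheapest open site; total = fixed + service.
{Site 1}: Pell→Site 1 4, Irby→Site 1 7, Largo→Site 1 15, Vance→Site 1 9, Calder→Site 1 4, York→Site 1 3, Sutton→Site 1 4. Service 46; fixed 13; total 59.
{Site 1, Site 4}: Pell→Site 1 4, Irby→Site 1 7, Largo→Site 4 5, Vance→Site 1 9, Calder→Site 1 4, York→Site 1 3, Sutton→Site 1 4. Service 36; fixed 26; total 62.
{Site 1, Site 3}: service 43 + fixed 22 = 65
{Site 1, Site 2, Site 3, Site 4}: Pell→Site 2 3, Irby→Site 1 7, Largo→Site 4 5, Vance→Site 1 9, Calder→Site 1 4, York→Site 2 2, Sutton→Site 1 4. Service 34; fixed 47; total 81.
(All 15 nonempty subsets were checked; Site 1 only is lowest.)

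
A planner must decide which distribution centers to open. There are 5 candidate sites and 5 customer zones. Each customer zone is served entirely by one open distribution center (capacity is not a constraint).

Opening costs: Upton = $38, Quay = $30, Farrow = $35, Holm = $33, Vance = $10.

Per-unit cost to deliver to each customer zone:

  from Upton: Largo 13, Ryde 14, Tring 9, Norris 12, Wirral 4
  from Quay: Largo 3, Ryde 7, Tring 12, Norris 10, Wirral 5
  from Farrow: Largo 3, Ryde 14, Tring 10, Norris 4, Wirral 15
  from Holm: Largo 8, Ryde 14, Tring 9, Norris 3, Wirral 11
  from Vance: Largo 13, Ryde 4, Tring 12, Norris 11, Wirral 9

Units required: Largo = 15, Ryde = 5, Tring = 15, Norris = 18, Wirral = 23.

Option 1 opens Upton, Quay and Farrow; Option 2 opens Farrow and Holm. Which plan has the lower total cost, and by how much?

Option 1: {Upton, Quay, Farrow}: Largo→Quay 3·15=45, Ryde→Quay 7·5=35, Tring→Upton 9·15=135, Norris→Farrow 4·18=72, Wirral→Upton 4·23=92. Service 379; fixed 103; total 482.
Option 2: {Farrow, Holm}: Largo→Farrow 3·15=45, Ryde→Farrow 14·5=70, Tring→Holm 9·15=135, Norris→Holm 3·18=54, Wirral→Holm 11·23=253. Service 557; fixed 68; total 625.
Difference: |482 − 625| = 143.

Option 1 is cheaper by 143.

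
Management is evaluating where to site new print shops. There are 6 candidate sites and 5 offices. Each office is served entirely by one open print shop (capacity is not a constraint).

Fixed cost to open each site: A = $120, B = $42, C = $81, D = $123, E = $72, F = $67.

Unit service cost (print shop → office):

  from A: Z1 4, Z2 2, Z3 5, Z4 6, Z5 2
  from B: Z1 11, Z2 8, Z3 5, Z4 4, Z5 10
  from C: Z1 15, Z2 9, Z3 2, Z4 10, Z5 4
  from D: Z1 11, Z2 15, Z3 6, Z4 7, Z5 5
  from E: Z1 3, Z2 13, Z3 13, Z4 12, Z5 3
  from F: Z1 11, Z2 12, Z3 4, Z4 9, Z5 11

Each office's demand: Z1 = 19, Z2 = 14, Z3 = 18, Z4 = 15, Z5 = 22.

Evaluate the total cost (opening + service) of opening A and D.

Total cost: 571

Each office is assigned to its cheapest site among the open ones.
{A, D}: Z1→A 4·19=76, Z2→A 2·14=28, Z3→A 5·18=90, Z4→A 6·15=90, Z5→A 2·22=44. Service 328; fixed 243; total 571.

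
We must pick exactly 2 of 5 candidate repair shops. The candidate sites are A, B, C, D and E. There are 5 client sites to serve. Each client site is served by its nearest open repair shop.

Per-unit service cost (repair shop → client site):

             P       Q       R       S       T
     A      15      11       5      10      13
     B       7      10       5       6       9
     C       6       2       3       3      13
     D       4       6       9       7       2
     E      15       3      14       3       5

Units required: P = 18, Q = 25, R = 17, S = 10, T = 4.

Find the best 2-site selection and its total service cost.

Choose C and D; total service cost 211.

With exactly 2 open, each client site uses its cheapest among the chosen.
{C, D}: P→D 4·18=72, Q→C 2·25=50, R→C 3·17=51, S→C 3·10=30, T→D 2·4=8. Service cost 211.
{C, E}: service cost 259
{B, C}: service cost 275
Among all 10 size-2 choices, {C, D} is lowest.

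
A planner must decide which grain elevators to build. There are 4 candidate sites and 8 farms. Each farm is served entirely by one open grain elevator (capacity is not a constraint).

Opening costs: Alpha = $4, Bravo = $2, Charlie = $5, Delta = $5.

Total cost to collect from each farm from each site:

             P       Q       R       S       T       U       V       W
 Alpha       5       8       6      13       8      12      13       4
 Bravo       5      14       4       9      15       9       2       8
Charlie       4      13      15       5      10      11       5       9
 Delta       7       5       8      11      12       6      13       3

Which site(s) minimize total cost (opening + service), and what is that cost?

Open Bravo, Charlie and Delta; minimum total cost 51.

For any fixed open set, each farm goes to its cheapest open site; total = fixed + service.
{Bravo, Charlie, Delta}: P→Charlie 4, Q→Delta 5, R→Bravo 4, S→Charlie 5, T→Charlie 10, U→Delta 6, V→Bravo 2, W→Delta 3. Service 39; fixed 12; total 51.
{Alpha, Bravo, Charlie, Delta}: P→Charlie 4, Q→Delta 5, R→Bravo 4, S→Charlie 5, T→Alpha 8, U→Delta 6, V→Bravo 2, W→Delta 3. Service 37; fixed 16; total 53.
{Alpha, Bravo, Delta}: service 42 + fixed 11 = 53
{Bravo}: service 66 + fixed 2 = 68
No other subset beats 51.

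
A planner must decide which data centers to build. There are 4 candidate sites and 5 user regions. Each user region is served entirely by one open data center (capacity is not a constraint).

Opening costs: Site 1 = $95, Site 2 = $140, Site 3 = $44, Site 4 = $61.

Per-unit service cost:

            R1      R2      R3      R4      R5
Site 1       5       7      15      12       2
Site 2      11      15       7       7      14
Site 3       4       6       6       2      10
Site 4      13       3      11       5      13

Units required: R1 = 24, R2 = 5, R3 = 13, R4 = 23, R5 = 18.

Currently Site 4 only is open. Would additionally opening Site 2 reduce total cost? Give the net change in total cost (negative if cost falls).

Current service cost with {Site 4}: 819.
Adding Site 2: each user region re-picks its cheapest; new service cost 719, saving 100.
Extra fixed cost: 140. Net change = 140 − 100 = 40.
(Totals: 880 → 920.)

No — net change +40 (cost rises by 40).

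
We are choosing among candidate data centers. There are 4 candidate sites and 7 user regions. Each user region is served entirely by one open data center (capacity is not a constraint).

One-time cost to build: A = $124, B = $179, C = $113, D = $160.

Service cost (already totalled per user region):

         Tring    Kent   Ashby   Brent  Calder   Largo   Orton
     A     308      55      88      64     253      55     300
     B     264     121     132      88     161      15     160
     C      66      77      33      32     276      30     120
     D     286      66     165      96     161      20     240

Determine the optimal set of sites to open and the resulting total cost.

Open C only; minimum total cost 747.

For any fixed open set, each user region goes to its cheapest open site; total = fixed + service.
{C}: Tring→C 66, Kent→C 77, Ashby→C 33, Brent→C 32, Calder→C 276, Largo→C 30, Orton→C 120. Service 634; fixed 113; total 747.
{C, D}: service 498 + fixed 273 = 771
{B, C}: Tring→C 66, Kent→C 77, Ashby→C 33, Brent→C 32, Calder→B 161, Largo→B 15, Orton→C 120. Service 504; fixed 292; total 796.
{A, B, C, D}: service 482 + fixed 576 = 1058
No other subset beats 747.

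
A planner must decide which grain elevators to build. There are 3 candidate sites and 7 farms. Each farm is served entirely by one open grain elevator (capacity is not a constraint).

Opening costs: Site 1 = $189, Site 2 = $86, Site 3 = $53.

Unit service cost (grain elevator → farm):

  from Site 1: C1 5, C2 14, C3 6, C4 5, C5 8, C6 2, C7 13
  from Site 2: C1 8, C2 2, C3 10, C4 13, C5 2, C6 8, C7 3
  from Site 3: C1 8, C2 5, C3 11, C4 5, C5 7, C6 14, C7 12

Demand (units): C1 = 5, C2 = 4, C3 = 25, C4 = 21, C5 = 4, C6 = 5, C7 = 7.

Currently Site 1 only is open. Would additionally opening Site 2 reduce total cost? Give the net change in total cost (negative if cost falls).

Current service cost with {Site 1}: 469.
Adding Site 2: each farm re-picks its cheapest; new service cost 327, saving 142.
Extra fixed cost: 86. Net change = 86 − 142 = -56.
(Totals: 658 → 602.)

Yes — net change −56 (cost falls by 56).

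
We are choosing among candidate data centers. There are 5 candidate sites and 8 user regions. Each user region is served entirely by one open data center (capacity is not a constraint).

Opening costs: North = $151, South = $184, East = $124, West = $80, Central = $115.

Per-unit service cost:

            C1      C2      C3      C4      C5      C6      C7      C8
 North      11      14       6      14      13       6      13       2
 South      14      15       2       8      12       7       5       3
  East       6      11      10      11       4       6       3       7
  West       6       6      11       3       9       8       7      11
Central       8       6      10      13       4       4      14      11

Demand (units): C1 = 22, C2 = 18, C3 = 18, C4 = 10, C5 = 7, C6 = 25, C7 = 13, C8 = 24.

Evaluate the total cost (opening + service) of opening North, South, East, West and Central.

Total cost: 1175

Each user region is assigned to its cheapest site among the open ones.
{North, South, East, West, Central}: C1→East 6·22=132, C2→West 6·18=108, C3→South 2·18=36, C4→West 3·10=30, C5→East 4·7=28, C6→Central 4·25=100, C7→East 3·13=39, C8→North 2·24=48. Service 521; fixed 654; total 1175.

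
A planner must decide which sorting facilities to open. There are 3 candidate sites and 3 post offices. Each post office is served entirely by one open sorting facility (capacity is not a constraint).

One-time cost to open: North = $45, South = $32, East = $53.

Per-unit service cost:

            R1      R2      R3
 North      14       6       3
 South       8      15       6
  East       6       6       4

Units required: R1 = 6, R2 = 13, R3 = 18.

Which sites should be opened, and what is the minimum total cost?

For any fixed open set, each post office goes to its cheapest open site; total = fixed + service.
{East}: R1→East 6·6=36, R2→East 6·13=78, R3→East 4·18=72. Service 186; fixed 53; total 239.
{North, South}: R1→South 8·6=48, R2→North 6·13=78, R3→North 3·18=54. Service 180; fixed 77; total 257.
{North}: R1→North 14·6=84, R2→North 6·13=78, R3→North 3·18=54. Service 216; fixed 45; total 261.
{North, South, East}: service 168 + fixed 130 = 298
No other subset beats 239.

Open East only; minimum total cost 239.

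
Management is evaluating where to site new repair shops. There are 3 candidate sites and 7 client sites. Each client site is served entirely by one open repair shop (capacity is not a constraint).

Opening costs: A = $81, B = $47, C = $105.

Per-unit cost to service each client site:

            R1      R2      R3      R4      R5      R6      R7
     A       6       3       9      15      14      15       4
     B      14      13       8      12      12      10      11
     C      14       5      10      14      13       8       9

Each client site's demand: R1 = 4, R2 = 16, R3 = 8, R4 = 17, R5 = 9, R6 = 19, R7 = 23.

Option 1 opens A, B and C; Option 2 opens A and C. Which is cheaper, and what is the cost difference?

Option 1: {A, B, C}: R1→A 6·4=24, R2→A 3·16=48, R3→B 8·8=64, R4→B 12·17=204, R5→B 12·9=108, R6→C 8·19=152, R7→A 4·23=92. Service 692; fixed 233; total 925.
Option 2: {A, C}: R1→A 6·4=24, R2→A 3·16=48, R3→A 9·8=72, R4→C 14·17=238, R5→C 13·9=117, R6→C 8·19=152, R7→A 4·23=92. Service 743; fixed 186; total 929.
Difference: |925 − 929| = 4.

Option 1 is cheaper by 4.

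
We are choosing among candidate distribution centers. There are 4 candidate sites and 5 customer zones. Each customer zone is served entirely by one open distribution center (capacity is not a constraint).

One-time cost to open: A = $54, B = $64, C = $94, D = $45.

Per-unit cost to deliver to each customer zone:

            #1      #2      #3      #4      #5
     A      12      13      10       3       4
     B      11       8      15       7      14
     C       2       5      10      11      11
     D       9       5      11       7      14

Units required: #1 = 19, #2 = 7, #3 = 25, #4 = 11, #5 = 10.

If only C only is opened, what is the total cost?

Total cost: 648

Each customer zone is assigned to its cheapest site among the open ones.
{C}: #1→C 2·19=38, #2→C 5·7=35, #3→C 10·25=250, #4→C 11·11=121, #5→C 11·10=110. Service 554; fixed 94; total 648.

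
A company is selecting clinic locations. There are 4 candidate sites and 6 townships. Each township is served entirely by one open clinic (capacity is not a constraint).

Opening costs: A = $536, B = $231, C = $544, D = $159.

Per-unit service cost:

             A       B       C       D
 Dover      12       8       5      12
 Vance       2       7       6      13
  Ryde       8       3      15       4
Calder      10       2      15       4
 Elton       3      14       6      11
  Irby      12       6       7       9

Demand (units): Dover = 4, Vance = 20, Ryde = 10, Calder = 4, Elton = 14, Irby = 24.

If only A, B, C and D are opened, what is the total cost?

Each township is assigned to its cheapest site among the open ones.
{A, B, C, D}: Dover→C 5·4=20, Vance→A 2·20=40, Ryde→B 3·10=30, Calder→B 2·4=8, Elton→A 3·14=42, Irby→B 6·24=144. Service 284; fixed 1470; total 1754.

Total cost: 1754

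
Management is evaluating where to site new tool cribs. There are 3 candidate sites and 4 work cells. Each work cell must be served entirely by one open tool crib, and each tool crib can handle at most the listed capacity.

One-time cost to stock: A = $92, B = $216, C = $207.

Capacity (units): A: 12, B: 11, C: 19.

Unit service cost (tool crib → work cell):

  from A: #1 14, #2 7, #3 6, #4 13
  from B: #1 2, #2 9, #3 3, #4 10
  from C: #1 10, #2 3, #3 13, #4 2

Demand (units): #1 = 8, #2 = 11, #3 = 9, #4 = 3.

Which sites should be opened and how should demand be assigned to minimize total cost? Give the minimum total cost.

Minimum total cost: 505

Open {A, C}: #1→C 10·8=80, #2→C 3·11=33, #3→A 6·9=54, #4→A 13·3=39.
Loads: A carries 12/12, C carries 19/19. Service 206; fixed 299; total 505.
Next best feasible plan costs 624.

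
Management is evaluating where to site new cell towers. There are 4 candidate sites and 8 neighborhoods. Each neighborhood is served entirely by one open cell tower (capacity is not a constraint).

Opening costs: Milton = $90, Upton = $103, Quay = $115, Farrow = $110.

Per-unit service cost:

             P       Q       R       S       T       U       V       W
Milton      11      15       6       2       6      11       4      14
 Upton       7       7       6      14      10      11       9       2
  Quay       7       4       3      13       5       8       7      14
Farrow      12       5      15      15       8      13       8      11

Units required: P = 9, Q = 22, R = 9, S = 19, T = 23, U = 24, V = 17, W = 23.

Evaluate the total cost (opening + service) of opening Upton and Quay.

Total cost: 1115

Each neighborhood is assigned to its cheapest site among the open ones.
{Upton, Quay}: P→Upton 7·9=63, Q→Quay 4·22=88, R→Quay 3·9=27, S→Quay 13·19=247, T→Quay 5·23=115, U→Quay 8·24=192, V→Quay 7·17=119, W→Upton 2·23=46. Service 897; fixed 218; total 1115.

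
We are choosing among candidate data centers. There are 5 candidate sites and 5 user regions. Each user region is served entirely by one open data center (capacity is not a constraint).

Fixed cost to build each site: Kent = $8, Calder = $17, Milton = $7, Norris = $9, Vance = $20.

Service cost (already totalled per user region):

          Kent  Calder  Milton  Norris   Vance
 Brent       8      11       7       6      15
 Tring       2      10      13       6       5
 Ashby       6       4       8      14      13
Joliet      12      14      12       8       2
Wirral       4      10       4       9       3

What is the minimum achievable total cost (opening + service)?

Minimum total cost: 40

For any fixed open set, each user region goes to its cheapest open site; total = fixed + service.
{Kent}: Brent→Kent 8, Tring→Kent 2, Ashby→Kent 6, Joliet→Kent 12, Wirral→Kent 4. Service 32; fixed 8; total 40.
{Kent, Norris}: service 26 + fixed 17 = 43
{Kent, Milton}: Brent→Milton 7, Tring→Kent 2, Ashby→Kent 6, Joliet→Kent 12, Wirral→Kent 4. Service 31; fixed 15; total 46.
{Kent, Calder, Milton, Norris, Vance}: service 17 + fixed 61 = 78
No other subset beats 40.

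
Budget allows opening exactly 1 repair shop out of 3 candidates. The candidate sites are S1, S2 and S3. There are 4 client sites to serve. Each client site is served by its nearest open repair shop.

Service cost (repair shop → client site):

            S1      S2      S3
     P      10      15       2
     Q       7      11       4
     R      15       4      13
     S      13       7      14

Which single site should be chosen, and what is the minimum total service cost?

Choose S3 only; total service cost 33.

With exactly 1 open, each client site uses its cheapest among the chosen.
{S3}: P→S3 2, Q→S3 4, R→S3 13, S→S3 14. Service cost 33.
{S2}: service cost 37
{S1}: service cost 45
Among all 3 size-1 choices, {S3} is lowest.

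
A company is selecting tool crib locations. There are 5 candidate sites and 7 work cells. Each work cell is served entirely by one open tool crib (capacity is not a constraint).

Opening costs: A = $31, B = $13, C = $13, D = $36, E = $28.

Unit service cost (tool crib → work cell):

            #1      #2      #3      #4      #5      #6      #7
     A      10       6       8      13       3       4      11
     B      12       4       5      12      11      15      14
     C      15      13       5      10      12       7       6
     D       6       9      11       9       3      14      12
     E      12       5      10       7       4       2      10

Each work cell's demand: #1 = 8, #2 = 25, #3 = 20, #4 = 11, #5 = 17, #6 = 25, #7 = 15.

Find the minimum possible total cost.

For any fixed open set, each work cell goes to its cheapest open site; total = fixed + service.
{B, C, D, E}: #1→D 6·8=48, #2→B 4·25=100, #3→B 5·20=100, #4→E 7·11=77, #5→D 3·17=51, #6→E 2·25=50, #7→C 6·15=90. Service 516; fixed 90; total 606.
{C, D, E}: #1→D 6·8=48, #2→E 5·25=125, #3→C 5·20=100, #4→E 7·11=77, #5→D 3·17=51, #6→E 2·25=50, #7→C 6·15=90. Service 541; fixed 77; total 618.
{A, B, C, E}: service 548 + fixed 85 = 633
{A, B, C, D, E}: service 516 + fixed 121 = 637
No other subset beats 606.

Minimum total cost: 606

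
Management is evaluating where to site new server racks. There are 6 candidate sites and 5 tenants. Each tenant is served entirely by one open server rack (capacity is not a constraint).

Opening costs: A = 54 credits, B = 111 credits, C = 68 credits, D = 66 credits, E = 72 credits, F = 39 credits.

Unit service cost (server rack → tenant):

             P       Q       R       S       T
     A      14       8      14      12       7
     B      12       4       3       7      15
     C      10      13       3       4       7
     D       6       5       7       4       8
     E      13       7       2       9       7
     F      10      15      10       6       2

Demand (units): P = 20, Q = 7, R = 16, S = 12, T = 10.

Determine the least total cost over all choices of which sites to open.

For any fixed open set, each tenant goes to its cheapest open site; total = fixed + service.
{D, E, F}: P→D 6·20=120, Q→D 5·7=35, R→E 2·16=32, S→D 4·12=48, T→F 2·10=20. Service 255; fixed 177; total 432.
{D, F}: service 335 + fixed 105 = 440
{D, E}: P→D 6·20=120, Q→D 5·7=35, R→E 2·16=32, S→D 4·12=48, T→E 7·10=70. Service 305; fixed 138; total 443.
{A, B, C, D, E, F}: P→D 6·20=120, Q→B 4·7=28, R→E 2·16=32, S→C 4·12=48, T→F 2·10=20. Service 248; fixed 410; total 658.
No other subset beats 432.

Minimum total cost: 432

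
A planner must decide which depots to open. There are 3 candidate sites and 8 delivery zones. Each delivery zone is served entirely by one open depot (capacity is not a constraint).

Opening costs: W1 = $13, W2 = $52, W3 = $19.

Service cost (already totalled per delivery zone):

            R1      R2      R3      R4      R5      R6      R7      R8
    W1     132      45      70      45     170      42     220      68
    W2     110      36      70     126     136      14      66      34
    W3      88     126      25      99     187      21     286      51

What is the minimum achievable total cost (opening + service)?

For any fixed open set, each delivery zone goes to its cheapest open site; total = fixed + service.
{W1, W2, W3}: R1→W3 88, R2→W2 36, R3→W3 25, R4→W1 45, R5→W2 136, R6→W2 14, R7→W2 66, R8→W2 34. Service 444; fixed 84; total 528.
{W2, W3}: service 498 + fixed 71 = 569
{W1, W2}: service 511 + fixed 65 = 576
{W1}: R1→W1 132, R2→W1 45, R3→W1 70, R4→W1 45, R5→W1 170, R6→W1 42, R7→W1 220, R8→W1 68. Service 792; fixed 13; total 805.
No other subset beats 528.

Minimum total cost: 528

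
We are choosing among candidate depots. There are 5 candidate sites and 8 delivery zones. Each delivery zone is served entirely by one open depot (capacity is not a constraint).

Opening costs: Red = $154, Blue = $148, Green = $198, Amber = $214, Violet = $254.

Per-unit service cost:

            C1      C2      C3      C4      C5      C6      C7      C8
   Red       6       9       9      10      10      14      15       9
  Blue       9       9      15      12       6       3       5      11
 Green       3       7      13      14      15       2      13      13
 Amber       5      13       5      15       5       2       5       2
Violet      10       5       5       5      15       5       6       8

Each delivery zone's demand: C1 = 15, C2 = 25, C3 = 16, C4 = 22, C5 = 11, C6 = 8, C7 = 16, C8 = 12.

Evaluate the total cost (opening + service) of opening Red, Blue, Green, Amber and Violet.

Total cost: 1503

Each delivery zone is assigned to its cheapest site among the open ones.
{Red, Blue, Green, Amber, Violet}: C1→Green 3·15=45, C2→Violet 5·25=125, C3→Amber 5·16=80, C4→Violet 5·22=110, C5→Amber 5·11=55, C6→Green 2·8=16, C7→Blue 5·16=80, C8→Amber 2·12=24. Service 535; fixed 968; total 1503.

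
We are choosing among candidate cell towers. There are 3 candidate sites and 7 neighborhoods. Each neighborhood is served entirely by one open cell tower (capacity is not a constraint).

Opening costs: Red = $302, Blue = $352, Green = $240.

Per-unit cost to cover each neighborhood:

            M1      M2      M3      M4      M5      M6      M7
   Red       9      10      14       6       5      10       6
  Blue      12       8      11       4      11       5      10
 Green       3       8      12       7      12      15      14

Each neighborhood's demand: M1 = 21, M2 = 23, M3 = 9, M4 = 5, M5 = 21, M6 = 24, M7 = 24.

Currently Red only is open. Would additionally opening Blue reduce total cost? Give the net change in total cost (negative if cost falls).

Current service cost with {Red}: 1064.
Adding Blue: each neighborhood re-picks its cheapest; new service cost 861, saving 203.
Extra fixed cost: 352. Net change = 352 − 203 = 149.
(Totals: 1366 → 1515.)

No — net change +149 (cost rises by 149).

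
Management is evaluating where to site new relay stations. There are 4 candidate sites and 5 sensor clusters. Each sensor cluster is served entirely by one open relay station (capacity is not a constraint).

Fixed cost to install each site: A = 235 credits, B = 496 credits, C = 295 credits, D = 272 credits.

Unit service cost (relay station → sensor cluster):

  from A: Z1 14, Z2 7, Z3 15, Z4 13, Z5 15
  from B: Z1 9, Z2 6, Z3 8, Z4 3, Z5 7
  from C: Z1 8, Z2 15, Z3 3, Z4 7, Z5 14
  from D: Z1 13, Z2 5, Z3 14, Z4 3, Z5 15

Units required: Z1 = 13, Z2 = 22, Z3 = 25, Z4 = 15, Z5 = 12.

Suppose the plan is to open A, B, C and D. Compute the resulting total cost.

Each sensor cluster is assigned to its cheapest site among the open ones.
{A, B, C, D}: Z1→C 8·13=104, Z2→D 5·22=110, Z3→C 3·25=75, Z4→B 3·15=45, Z5→B 7·12=84. Service 418; fixed 1298; total 1716.

Total cost: 1716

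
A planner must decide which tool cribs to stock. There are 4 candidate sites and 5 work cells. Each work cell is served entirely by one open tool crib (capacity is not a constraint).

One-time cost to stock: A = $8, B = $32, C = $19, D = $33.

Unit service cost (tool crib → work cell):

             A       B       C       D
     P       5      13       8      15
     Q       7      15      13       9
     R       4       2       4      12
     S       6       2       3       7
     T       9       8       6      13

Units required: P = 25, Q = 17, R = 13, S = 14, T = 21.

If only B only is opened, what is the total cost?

Each work cell is assigned to its cheapest site among the open ones.
{B}: P→B 13·25=325, Q→B 15·17=255, R→B 2·13=26, S→B 2·14=28, T→B 8·21=168. Service 802; fixed 32; total 834.

Total cost: 834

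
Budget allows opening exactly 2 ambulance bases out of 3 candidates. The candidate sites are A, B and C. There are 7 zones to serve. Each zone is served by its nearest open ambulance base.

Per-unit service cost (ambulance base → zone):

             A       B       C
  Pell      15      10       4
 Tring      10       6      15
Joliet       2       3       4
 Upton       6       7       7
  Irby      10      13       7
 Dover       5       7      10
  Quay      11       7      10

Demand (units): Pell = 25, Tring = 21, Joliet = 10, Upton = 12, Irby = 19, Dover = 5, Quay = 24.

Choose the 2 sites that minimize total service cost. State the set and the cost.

Choose B and C; total service cost 676.

With exactly 2 open, each zone uses its cheapest among the chosen.
{B, C}: Pell→C 4·25=100, Tring→B 6·21=126, Joliet→B 3·10=30, Upton→B 7·12=84, Irby→C 7·19=133, Dover→B 7·5=35, Quay→B 7·24=168. Service cost 676.
{A, C}: service cost 800
{A, B}: service cost 851
Among all 3 size-2 choices, {B, C} is lowest.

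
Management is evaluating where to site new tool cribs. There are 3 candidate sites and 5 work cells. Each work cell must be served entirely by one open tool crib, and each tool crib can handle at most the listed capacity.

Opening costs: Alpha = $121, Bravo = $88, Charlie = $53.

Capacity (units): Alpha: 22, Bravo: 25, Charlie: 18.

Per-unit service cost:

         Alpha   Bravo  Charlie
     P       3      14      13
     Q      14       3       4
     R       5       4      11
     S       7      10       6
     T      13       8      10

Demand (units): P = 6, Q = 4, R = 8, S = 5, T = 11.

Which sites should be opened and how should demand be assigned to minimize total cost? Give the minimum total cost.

Minimum total cost: 381

Open {Bravo, Charlie}: P→Charlie 13·6=78, Q→Bravo 3·4=12, R→Bravo 4·8=32, S→Charlie 6·5=30, T→Bravo 8·11=88.
Loads: Bravo carries 23/25, Charlie carries 11/18. Service 240; fixed 141; total 381.
Next best feasible plan costs 385.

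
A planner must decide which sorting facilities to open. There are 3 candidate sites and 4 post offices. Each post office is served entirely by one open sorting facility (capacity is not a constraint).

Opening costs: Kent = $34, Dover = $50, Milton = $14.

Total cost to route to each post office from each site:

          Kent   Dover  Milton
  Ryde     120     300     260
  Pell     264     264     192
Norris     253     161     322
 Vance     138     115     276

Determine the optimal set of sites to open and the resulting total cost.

For any fixed open set, each post office goes to its cheapest open site; total = fixed + service.
{Kent, Dover, Milton}: Ryde→Kent 120, Pell→Milton 192, Norris→Dover 161, Vance→Dover 115. Service 588; fixed 98; total 686.
{Kent, Dover}: Ryde→Kent 120, Pell→Kent 264, Norris→Dover 161, Vance→Dover 115. Service 660; fixed 84; total 744.
{Kent, Milton}: service 703 + fixed 48 = 751
{Milton}: Ryde→Milton 260, Pell→Milton 192, Norris→Milton 322, Vance→Milton 276. Service 1050; fixed 14; total 1064.
(All 7 nonempty subsets were checked; Kent, Dover and Milton is lowest.)

Open Kent, Dover and Milton; minimum total cost 686.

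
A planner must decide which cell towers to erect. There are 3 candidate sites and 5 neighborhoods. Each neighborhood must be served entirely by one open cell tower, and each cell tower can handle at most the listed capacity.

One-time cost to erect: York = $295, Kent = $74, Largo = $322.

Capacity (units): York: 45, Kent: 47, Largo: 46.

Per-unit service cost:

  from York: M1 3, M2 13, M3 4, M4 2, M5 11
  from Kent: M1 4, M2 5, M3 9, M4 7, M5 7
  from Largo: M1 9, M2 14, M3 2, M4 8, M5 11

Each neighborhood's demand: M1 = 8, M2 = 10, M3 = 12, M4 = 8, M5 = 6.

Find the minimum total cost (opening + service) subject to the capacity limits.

Open {Kent}: M1→Kent 4·8=32, M2→Kent 5·10=50, M3→Kent 9·12=108, M4→Kent 7·8=56, M5→Kent 7·6=42.
Loads: Kent carries 44/47. Service 288; fixed 74; total 362.
Next best feasible plan costs 549.

Minimum total cost: 362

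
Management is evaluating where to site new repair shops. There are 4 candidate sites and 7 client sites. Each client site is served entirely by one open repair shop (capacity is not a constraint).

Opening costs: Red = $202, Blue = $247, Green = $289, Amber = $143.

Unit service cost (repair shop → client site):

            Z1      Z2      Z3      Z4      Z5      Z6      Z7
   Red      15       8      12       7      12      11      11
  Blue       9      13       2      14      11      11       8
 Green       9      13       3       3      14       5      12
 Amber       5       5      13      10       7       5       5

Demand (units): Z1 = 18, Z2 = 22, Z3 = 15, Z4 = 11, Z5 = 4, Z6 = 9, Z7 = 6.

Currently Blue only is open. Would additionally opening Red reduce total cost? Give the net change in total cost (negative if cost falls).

Current service cost with {Blue}: 823.
Adding Red: each client site re-picks its cheapest; new service cost 636, saving 187.
Extra fixed cost: 202. Net change = 202 − 187 = 15.
(Totals: 1070 → 1085.)

No — net change +15 (cost rises by 15).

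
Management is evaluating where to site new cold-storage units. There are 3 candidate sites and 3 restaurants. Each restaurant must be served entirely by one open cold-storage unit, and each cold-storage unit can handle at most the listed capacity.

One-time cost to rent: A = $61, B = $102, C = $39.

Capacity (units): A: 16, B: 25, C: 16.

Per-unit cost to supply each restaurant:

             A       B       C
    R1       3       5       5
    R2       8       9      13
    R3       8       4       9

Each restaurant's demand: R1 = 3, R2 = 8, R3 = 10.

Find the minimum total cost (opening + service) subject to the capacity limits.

Open {B}: R1→B 5·3=15, R2→B 9·8=72, R3→B 4·10=40.
Loads: B carries 21/25. Service 127; fixed 102; total 229.
Next best feasible plan costs 263.

Minimum total cost: 229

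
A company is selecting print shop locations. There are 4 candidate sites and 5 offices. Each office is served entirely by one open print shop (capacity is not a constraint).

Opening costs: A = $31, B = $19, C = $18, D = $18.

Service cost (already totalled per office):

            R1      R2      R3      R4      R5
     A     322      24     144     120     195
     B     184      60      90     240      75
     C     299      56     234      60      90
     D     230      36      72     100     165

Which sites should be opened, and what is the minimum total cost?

For any fixed open set, each office goes to its cheapest open site; total = fixed + service.
{B, C, D}: R1→B 184, R2→D 36, R3→D 72, R4→C 60, R5→B 75. Service 427; fixed 55; total 482.
{A, B, C}: service 433 + fixed 68 = 501
{A, B, C, D}: service 415 + fixed 86 = 501
{C}: service 739 + fixed 18 = 757
No other subset beats 482.

Open B, C and D; minimum total cost 482.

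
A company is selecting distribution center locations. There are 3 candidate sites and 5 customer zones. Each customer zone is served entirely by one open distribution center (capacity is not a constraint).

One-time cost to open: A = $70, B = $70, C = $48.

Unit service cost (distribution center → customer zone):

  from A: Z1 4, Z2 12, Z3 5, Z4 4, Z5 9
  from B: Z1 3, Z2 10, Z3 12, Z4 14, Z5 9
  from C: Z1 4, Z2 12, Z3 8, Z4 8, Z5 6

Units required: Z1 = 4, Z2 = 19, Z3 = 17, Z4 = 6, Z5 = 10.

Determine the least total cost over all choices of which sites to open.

For any fixed open set, each customer zone goes to its cheapest open site; total = fixed + service.
{A}: Z1→A 4·4=16, Z2→A 12·19=228, Z3→A 5·17=85, Z4→A 4·6=24, Z5→A 9·10=90. Service 443; fixed 70; total 513.
{A, C}: Z1→A 4·4=16, Z2→A 12·19=228, Z3→A 5·17=85, Z4→A 4·6=24, Z5→C 6·10=60. Service 413; fixed 118; total 531.
{C}: service 488 + fixed 48 = 536
{A, B, C}: service 371 + fixed 188 = 559
No other subset beats 513.

Minimum total cost: 513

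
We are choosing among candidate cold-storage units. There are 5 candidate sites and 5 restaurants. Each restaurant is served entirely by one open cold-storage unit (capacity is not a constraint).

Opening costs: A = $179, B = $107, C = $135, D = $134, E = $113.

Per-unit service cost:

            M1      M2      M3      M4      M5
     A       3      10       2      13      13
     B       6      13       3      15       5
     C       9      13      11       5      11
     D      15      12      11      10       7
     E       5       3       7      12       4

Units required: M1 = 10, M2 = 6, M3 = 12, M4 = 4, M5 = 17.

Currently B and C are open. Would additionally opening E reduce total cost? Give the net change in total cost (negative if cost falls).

No — net change +26 (cost rises by 26).

Current service cost with {B, C}: 279.
Adding E: each restaurant re-picks its cheapest; new service cost 192, saving 87.
Extra fixed cost: 113. Net change = 113 − 87 = 26.
(Totals: 521 → 547.)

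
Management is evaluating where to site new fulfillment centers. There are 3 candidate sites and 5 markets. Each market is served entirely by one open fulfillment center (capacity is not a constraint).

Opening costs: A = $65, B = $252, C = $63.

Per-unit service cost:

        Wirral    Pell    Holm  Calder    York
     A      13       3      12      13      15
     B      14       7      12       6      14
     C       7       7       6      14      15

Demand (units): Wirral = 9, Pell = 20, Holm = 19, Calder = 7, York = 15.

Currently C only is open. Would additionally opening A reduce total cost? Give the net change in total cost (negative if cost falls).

Current service cost with {C}: 640.
Adding A: each market re-picks its cheapest; new service cost 553, saving 87.
Extra fixed cost: 65. Net change = 65 − 87 = -22.
(Totals: 703 → 681.)

Yes — net change −22 (cost falls by 22).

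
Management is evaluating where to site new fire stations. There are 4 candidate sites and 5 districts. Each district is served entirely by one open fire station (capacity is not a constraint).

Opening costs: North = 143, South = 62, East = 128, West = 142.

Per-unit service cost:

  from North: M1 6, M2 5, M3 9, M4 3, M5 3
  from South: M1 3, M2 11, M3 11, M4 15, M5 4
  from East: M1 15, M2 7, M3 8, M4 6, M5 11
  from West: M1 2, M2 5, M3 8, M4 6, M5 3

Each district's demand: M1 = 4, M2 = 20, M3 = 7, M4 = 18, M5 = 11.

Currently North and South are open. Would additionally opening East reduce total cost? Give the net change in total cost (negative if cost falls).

Current service cost with {North, South}: 262.
Adding East: each district re-picks its cheapest; new service cost 255, saving 7.
Extra fixed cost: 128. Net change = 128 − 7 = 121.
(Totals: 467 → 588.)

No — net change +121 (cost rises by 121).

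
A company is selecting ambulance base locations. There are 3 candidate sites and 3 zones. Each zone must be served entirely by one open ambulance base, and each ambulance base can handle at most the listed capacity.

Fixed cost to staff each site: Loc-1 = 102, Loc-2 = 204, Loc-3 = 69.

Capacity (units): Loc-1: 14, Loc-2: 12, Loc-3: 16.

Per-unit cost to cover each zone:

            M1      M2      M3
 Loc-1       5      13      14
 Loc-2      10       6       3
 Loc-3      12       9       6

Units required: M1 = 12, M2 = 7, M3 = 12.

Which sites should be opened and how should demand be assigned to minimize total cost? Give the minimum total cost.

Open {Loc-1, Loc-2, Loc-3}: M1→Loc-1 5·12=60, M2→Loc-3 9·7=63, M3→Loc-2 3·12=36.
Loads: Loc-1 carries 12/14, Loc-2 carries 12/12, Loc-3 carries 7/16. Service 159; fixed 375; total 534.
Next best feasible plan costs 549.

Minimum total cost: 534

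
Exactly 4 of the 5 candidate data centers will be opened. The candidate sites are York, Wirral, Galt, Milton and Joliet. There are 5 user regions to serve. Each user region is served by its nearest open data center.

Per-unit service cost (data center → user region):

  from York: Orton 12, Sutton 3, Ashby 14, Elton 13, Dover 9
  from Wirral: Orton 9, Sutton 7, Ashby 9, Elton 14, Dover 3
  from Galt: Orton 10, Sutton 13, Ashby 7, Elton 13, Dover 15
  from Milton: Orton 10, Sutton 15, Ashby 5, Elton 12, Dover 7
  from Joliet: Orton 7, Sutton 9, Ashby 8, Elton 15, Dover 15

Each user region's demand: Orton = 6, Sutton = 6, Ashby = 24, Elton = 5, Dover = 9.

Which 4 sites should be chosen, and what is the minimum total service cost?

With exactly 4 open, each user region uses its cheapest among the chosen.
{York, Wirral, Milton, Joliet}: Orton→Joliet 7·6=42, Sutton→York 3·6=18, Ashby→Milton 5·24=120, Elton→Milton 12·5=60, Dover→Wirral 3·9=27. Service cost 267.
{York, Wirral, Galt, Milton}: service cost 279
{Wirral, Galt, Milton, Joliet}: service cost 291
Among all 5 size-4 choices, {York, Wirral, Milton, Joliet} is lowest.

Choose York, Wirral, Milton and Joliet; total service cost 267.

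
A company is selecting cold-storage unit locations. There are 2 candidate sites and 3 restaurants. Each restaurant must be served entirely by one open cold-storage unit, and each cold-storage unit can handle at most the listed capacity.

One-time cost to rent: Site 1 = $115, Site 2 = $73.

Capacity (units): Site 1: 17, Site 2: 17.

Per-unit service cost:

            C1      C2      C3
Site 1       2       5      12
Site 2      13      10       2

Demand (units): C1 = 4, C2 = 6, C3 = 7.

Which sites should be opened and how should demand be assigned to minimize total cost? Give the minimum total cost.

Minimum total cost: 199

Open {Site 2}: C1→Site 2 13·4=52, C2→Site 2 10·6=60, C3→Site 2 2·7=14.
Loads: Site 2 carries 17/17. Service 126; fixed 73; total 199.
Next best feasible plan costs 237.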